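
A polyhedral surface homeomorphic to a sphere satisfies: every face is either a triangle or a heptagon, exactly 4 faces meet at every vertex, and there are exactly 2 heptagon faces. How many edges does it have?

28

Let x be the number of triangles; then F = 2 + x.
Edge–face incidences: 2E = 7·2 + 3·x = 14 + 3x.
Every vertex has degree 4, so 4V = 2E.
Euler: V − E + F = 2 ⇒ (2E)/4 − E + (2 + x) = 2.
Multiply by 8: 2·(2E) − 4·(2E) + 8·(2 + x) = 16, i.e. 16 + 8x − 2·(14 + 3x) = 16.
Collecting terms: 2x − 12 = 16, so 2x = 28, so x = 14.
Then 2E = 14 + 3·14 = 56, so E = 28, V = 2E/4 = 14, F = 2 + 14 = 16.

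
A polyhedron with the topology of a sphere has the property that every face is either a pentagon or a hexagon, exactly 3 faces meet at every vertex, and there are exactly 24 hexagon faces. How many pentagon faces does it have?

Let x be the number of pentagons; then F = 24 + x.
Edge–face incidences: 2E = 6·24 + 5·x = 144 + 5x.
Every vertex has degree 3, so 3V = 2E.
Euler: V − E + F = 2 ⇒ (2E)/3 − E + (24 + x) = 2.
Multiply by 6: 2·(2E) − 3·(2E) + 6·(24 + x) = 12, i.e. 144 + 6x − (144 + 5x) = 12.
Collecting terms: x = 12.
Then 2E = 144 + 5·12 = 204, so E = 102, V = 2E/3 = 68, F = 24 + 12 = 36.

12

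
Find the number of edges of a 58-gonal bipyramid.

174

A bipyramid over an n-gon has 2n triangular faces and n + 2 vertices: V = 58 + 2 = 60, E = 3·58 = 174, F = 2·58 = 116.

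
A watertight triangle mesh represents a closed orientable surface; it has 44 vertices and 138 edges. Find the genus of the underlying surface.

2

Every face is a triangle and each edge borders two faces, so 3F = 2·138, giving F = 92.
χ = V − E + F = 44 − 138 + 92 = -2.
For a closed orientable surface χ = 2 − 2g, so g = (2 − (-2))/2 = 2.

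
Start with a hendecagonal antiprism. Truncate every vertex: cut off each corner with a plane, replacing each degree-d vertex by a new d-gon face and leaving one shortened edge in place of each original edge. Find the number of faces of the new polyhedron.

46

The base solid has V = 22, E = 44, F = 24.
Truncation replaces each original edge-end by a new vertex, so V′ = 2E = 88.
Each original edge survives, and each old vertex of degree d contributes d new edges; summing degrees gives Σd = 2E, so E′ = E + 2E = 3E = 132.
Each original face survives and each original vertex becomes one new face: F′ = F + V = 46.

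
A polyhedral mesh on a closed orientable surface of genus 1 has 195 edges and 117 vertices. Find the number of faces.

For a closed orientable surface of genus 1, χ = 2 − 2·1 = 0.
F = 0 − V + E = 0 − 117 + 195 = 78.

78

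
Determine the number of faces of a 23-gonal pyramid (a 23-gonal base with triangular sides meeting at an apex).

24

A pyramid on an n-gon base has one n-gon and n triangles: V = 23 + 1 = 24, E = 2·23 = 46, F = 23 + 1 = 24.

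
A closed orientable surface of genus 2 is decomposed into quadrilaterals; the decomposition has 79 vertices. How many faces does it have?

χ = 2 − 2·2 = -2, and every face is a square so 4F = 2E.
V − E + F = -2 with E = 4F/2 gives 79 − (4/2 − 1)·F = -2, so F = 81 and E = 162.

81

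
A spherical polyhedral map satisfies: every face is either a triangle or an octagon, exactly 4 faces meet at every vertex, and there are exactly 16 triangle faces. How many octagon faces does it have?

Let x be the number of octagons; then F = 16 + x.
Edge–face incidences: 2E = 3·16 + 8·x = 48 + 8x.
Every vertex has degree 4, so 4V = 2E.
Euler: V − E + F = 2 ⇒ (2E)/4 − E + (16 + x) = 2.
Multiply by 8: 2·(2E) − 4·(2E) + 8·(16 + x) = 16, i.e. 128 + 8x − 2·(48 + 8x) = 16.
Collecting terms: −8x + 32 = 16, so −8x = −16, so x = 2.
Then 2E = 48 + 8·2 = 64, so E = 32, V = 2E/4 = 16, F = 16 + 2 = 18.

2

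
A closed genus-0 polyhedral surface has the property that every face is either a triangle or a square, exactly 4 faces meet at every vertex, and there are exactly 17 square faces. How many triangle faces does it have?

Let x be the number of triangles; then F = 17 + x.
Edge–face incidences: 2E = 4·17 + 3·x = 68 + 3x.
Every vertex has degree 4, so 4V = 2E.
Euler: V − E + F = 2 ⇒ (2E)/4 − E + (17 + x) = 2.
Multiply by 8: 2·(2E) − 4·(2E) + 8·(17 + x) = 16, i.e. 136 + 8x − 2·(68 + 3x) = 16.
Collecting terms: 2x = 16, so x = 8.
Then 2E = 68 + 3·8 = 92, so E = 46, V = 2E/4 = 23, F = 17 + 8 = 25.

8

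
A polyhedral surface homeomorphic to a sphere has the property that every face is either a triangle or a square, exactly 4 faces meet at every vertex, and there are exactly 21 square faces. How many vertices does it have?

Let x be the number of triangles; then F = 21 + x.
Edge–face incidences: 2E = 4·21 + 3·x = 84 + 3x.
Every vertex has degree 4, so 4V = 2E.
Euler: V − E + F = 2 ⇒ (2E)/4 − E + (21 + x) = 2.
Multiply by 8: 2·(2E) − 4·(2E) + 8·(21 + x) = 16, i.e. 168 + 8x − 2·(84 + 3x) = 16.
Collecting terms: 2x = 16, so x = 8.
Then 2E = 84 + 3·8 = 108, so E = 54, V = 2E/4 = 27, F = 21 + 8 = 29.

27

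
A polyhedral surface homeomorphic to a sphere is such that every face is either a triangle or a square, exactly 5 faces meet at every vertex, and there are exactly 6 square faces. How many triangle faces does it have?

Let x be the number of triangles; then F = 6 + x.
Edge–face incidences: 2E = 4·6 + 3·x = 24 + 3x.
Every vertex has degree 5, so 5V = 2E.
Euler: V − E + F = 2 ⇒ (2E)/5 − E + (6 + x) = 2.
Multiply by 10: 2·(2E) − 5·(2E) + 10·(6 + x) = 20, i.e. 60 + 10x − 3·(24 + 3x) = 20.
Collecting terms: x − 12 = 20, so x = 32.
Then 2E = 24 + 3·32 = 120, so E = 60, V = 2E/5 = 24, F = 6 + 32 = 38.

32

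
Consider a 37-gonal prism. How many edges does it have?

111

A prism on an n-gon has two n-gon bases and n rectangular sides: V = 2·37 = 74, E = 3·37 = 111, F = 37 + 2 = 39.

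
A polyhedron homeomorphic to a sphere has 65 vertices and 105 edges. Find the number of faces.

42

Here V − E + F = 2.
F = 2 − V + E = 2 − 65 + 105 = 42.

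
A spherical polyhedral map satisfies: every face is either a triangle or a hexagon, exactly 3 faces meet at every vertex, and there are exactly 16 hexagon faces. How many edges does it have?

Let x be the number of triangles; then F = 16 + x.
Edge–face incidences: 2E = 6·16 + 3·x = 96 + 3x.
Every vertex has degree 3, so 3V = 2E.
Euler: V − E + F = 2 ⇒ (2E)/3 − E + (16 + x) = 2.
Multiply by 6: 2·(2E) − 3·(2E) + 6·(16 + x) = 12, i.e. 96 + 6x − (96 + 3x) = 12.
Collecting terms: 3x = 12, so x = 4.
Then 2E = 96 + 3·4 = 108, so E = 54, V = 2E/3 = 36, F = 16 + 4 = 20.

54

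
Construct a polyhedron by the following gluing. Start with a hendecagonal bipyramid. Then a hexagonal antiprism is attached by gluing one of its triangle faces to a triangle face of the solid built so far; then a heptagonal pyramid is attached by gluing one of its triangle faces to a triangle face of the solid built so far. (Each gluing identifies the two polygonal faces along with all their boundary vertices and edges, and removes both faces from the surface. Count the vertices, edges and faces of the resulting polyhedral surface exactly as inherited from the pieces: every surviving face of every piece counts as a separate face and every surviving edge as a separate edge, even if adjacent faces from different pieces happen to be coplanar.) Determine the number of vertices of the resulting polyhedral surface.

A hendecagonal bipyramid: V=13, E=33, F=22.
Attach a hexagonal antiprism (V=12, E=24, F=14) along a 3-gon: merge 3 vertices and 3 edges, delete both glued faces → V=22, E=54, F=34.
Attach a heptagonal pyramid (V=8, E=14, F=8) along a 3-gon: merge 3 vertices and 3 edges, delete both glued faces → V=27, E=65, F=40.
Check: V − E + F = 27 − 65 + 40 = 2.

27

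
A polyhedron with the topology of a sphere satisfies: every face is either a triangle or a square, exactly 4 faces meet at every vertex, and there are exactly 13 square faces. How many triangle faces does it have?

Let x be the number of triangles; then F = 13 + x.
Edge–face incidences: 2E = 4·13 + 3·x = 52 + 3x.
Every vertex has degree 4, so 4V = 2E.
Euler: V − E + F = 2 ⇒ (2E)/4 − E + (13 + x) = 2.
Multiply by 8: 2·(2E) − 4·(2E) + 8·(13 + x) = 16, i.e. 104 + 8x − 2·(52 + 3x) = 16.
Collecting terms: 2x = 16, so x = 8.
Then 2E = 52 + 3·8 = 76, so E = 38, V = 2E/4 = 19, F = 13 + 8 = 21.

8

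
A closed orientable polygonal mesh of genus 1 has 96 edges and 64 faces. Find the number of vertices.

For a closed orientable surface of genus 1, χ = 2 − 2·1 = 0.
V = 0 + E − F = 0 + 96 − 64 = 32.

32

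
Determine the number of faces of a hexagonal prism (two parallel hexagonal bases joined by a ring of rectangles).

8

A prism on an n-gon has two n-gon bases and n rectangular sides: V = 2·6 = 12, E = 3·6 = 18, F = 6 + 2 = 8.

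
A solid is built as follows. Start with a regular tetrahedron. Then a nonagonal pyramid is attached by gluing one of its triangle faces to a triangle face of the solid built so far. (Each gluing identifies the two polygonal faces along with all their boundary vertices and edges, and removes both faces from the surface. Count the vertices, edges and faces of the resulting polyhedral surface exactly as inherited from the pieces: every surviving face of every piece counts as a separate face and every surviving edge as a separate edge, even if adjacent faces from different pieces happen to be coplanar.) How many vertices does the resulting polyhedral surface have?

11

A regular tetrahedron: V=4, E=6, F=4.
Attach a nonagonal pyramid (V=10, E=18, F=10) along a 3-gon: merge 3 vertices and 3 edges, delete both glued faces → V=11, E=21, F=12.
Check: V − E + F = 11 − 21 + 12 = 2.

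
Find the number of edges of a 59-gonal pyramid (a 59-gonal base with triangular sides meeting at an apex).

118

A pyramid on an n-gon base has one n-gon and n triangles: V = 59 + 1 = 60, E = 2·59 = 118, F = 59 + 1 = 60.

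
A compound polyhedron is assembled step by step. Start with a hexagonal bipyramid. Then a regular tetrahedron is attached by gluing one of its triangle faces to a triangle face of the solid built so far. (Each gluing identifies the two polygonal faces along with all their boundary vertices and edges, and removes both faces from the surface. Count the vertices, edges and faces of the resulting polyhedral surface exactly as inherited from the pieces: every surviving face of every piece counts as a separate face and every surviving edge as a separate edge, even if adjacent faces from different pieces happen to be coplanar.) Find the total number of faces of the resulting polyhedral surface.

A hexagonal bipyramid: V=8, E=18, F=12.
Attach a regular tetrahedron (V=4, E=6, F=4) along a 3-gon: merge 3 vertices and 3 edges, delete both glued faces → V=9, E=21, F=14.
Check: V − E + F = 9 − 21 + 14 = 2.

14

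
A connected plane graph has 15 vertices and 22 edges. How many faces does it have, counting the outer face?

9

Euler's formula for a connected plane graph: V − E + F = 2, so F = 2 − 15 + 22 = 9.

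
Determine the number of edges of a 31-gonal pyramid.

62

A pyramid on an n-gon base has one n-gon and n triangles: V = 31 + 1 = 32, E = 2·31 = 62, F = 31 + 1 = 32.
Check: V − E + F = 32 − 62 + 32 = 2.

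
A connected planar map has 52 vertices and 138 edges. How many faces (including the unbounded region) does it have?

Euler's formula for a connected plane graph: V − E + F = 2, so F = 2 − 52 + 138 = 88.

88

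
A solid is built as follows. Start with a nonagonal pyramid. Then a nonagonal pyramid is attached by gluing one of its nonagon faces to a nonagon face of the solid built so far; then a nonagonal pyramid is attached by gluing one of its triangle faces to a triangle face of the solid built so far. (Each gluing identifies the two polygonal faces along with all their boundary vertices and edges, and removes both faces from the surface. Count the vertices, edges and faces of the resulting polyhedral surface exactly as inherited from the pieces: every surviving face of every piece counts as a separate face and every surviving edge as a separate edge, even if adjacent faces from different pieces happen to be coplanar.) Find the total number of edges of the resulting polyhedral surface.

42

A nonagonal pyramid: V=10, E=18, F=10.
Attach a nonagonal pyramid (V=10, E=18, F=10) along a 9-gon: merge 9 vertices and 9 edges, delete both glued faces → V=11, E=27, F=18.
Attach a nonagonal pyramid (V=10, E=18, F=10) along a 3-gon: merge 3 vertices and 3 edges, delete both glued faces → V=18, E=42, F=26.
Check: V − E + F = 18 − 42 + 26 = 2.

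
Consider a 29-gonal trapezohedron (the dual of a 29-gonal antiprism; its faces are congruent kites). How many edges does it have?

The n-trapezohedron (dual of the n-antiprism) has V = 2·29 + 2 = 60, E = 4·29 = 116, F = 2·29 = 58.
Check: V − E + F = 60 − 116 + 58 = 2.

116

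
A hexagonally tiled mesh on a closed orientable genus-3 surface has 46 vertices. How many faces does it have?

25

χ = 2 − 2·3 = -4, and every face is a hexagon so 6F = 2E.
V − E + F = -4 with E = 6F/2 gives 46 − (6/2 − 1)·F = -4, so F = 25 and E = 75.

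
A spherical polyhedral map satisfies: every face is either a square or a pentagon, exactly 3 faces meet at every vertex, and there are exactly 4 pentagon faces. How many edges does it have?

18

Let x be the number of squares; then F = 4 + x.
Edge–face incidences: 2E = 5·4 + 4·x = 20 + 4x.
Every vertex has degree 3, so 3V = 2E.
Euler: V − E + F = 2 ⇒ (2E)/3 − E + (4 + x) = 2.
Multiply by 6: 2·(2E) − 3·(2E) + 6·(4 + x) = 12, i.e. 24 + 6x − (20 + 4x) = 12.
Collecting terms: 2x + 4 = 12, so 2x = 8, so x = 4.
Then 2E = 20 + 4·4 = 36, so E = 18, V = 2E/3 = 12, F = 4 + 4 = 8.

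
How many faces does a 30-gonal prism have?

32

A prism on an n-gon has two n-gon bases and n rectangular sides: V = 2·30 = 60, E = 3·30 = 90, F = 30 + 2 = 32.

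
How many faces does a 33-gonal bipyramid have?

A bipyramid over an n-gon has 2n triangular faces and n + 2 vertices: V = 33 + 2 = 35, E = 3·33 = 99, F = 2·33 = 66.

66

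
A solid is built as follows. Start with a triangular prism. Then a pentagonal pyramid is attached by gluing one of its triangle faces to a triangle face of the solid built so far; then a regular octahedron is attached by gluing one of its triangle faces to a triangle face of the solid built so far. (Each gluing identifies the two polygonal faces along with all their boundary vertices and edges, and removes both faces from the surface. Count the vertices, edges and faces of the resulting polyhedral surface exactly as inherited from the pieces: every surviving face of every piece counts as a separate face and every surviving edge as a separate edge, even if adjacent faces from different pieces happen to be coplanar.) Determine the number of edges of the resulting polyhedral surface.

25

A triangular prism: V=6, E=9, F=5.
Attach a pentagonal pyramid (V=6, E=10, F=6) along a 3-gon: merge 3 vertices and 3 edges, delete both glued faces → V=9, E=16, F=9.
Attach a regular octahedron (V=6, E=12, F=8) along a 3-gon: merge 3 vertices and 3 edges, delete both glued faces → V=12, E=25, F=15.
Check: V − E + F = 12 − 25 + 15 = 2.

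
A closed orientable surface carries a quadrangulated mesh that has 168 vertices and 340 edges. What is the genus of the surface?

Every face is a square and each edge borders two faces, so 4F = 2·340, giving F = 170.
χ = V − E + F = 168 − 340 + 170 = -2.
For a closed orientable surface χ = 2 − 2g, so g = (2 − (-2))/2 = 2.

2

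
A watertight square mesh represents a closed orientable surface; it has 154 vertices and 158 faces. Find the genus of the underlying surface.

3

Every face is a square, so 2E = 4·158 = 632, giving E = 316.
χ = V − E + F = 154 − 316 + 158 = -4.
For a closed orientable surface χ = 2 − 2g, so g = (2 − (-4))/2 = 3.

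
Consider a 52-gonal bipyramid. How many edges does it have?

156

A bipyramid over an n-gon has 2n triangular faces and n + 2 vertices: V = 52 + 2 = 54, E = 3·52 = 156, F = 2·52 = 104.
Check: V − E + F = 54 − 156 + 104 = 2.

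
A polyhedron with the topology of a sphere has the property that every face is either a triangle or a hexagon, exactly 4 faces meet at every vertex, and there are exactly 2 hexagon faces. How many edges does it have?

Let x be the number of triangles; then F = 2 + x.
Edge–face incidences: 2E = 6·2 + 3·x = 12 + 3x.
Every vertex has degree 4, so 4V = 2E.
Euler: V − E + F = 2 ⇒ (2E)/4 − E + (2 + x) = 2.
Multiply by 8: 2·(2E) − 4·(2E) + 8·(2 + x) = 16, i.e. 16 + 8x − 2·(12 + 3x) = 16.
Collecting terms: 2x − 8 = 16, so 2x = 24, so x = 12.
Then 2E = 12 + 3·12 = 48, so E = 24, V = 2E/4 = 12, F = 2 + 12 = 14.

24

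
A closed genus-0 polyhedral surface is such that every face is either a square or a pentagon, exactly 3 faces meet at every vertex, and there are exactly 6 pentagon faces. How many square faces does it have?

Let x be the number of squares; then F = 6 + x.
Edge–face incidences: 2E = 5·6 + 4·x = 30 + 4x.
Every vertex has degree 3, so 3V = 2E.
Euler: V − E + F = 2 ⇒ (2E)/3 − E + (6 + x) = 2.
Multiply by 6: 2·(2E) − 3·(2E) + 6·(6 + x) = 12, i.e. 36 + 6x − (30 + 4x) = 12.
Collecting terms: 2x + 6 = 12, so 2x = 6, so x = 3.
Then 2E = 30 + 4·3 = 42, so E = 21, V = 2E/3 = 14, F = 6 + 3 = 9.

3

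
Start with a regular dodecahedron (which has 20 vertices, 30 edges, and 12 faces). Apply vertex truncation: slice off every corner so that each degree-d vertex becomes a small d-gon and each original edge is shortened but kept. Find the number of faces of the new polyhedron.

32

Truncation replaces each original edge-end by a new vertex, so V′ = 2E = 60.
Each original edge survives, and each old vertex of degree d contributes d new edges; summing degrees gives Σd = 2E, so E′ = E + 2E = 3E = 90.
Each original face survives and each original vertex becomes one new face: F′ = F + V = 32.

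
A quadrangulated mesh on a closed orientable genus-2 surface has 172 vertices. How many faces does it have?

χ = 2 − 2·2 = -2, and every face is a square so 4F = 2E.
V − E + F = -2 with E = 4F/2 gives 172 − (4/2 − 1)·F = -2, so F = 174 and E = 348.

174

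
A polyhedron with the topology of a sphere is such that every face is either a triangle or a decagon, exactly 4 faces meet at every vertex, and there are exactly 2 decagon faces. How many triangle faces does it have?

Let x be the number of triangles; then F = 2 + x.
Edge–face incidences: 2E = 10·2 + 3·x = 20 + 3x.
Every vertex has degree 4, so 4V = 2E.
Euler: V − E + F = 2 ⇒ (2E)/4 − E + (2 + x) = 2.
Multiply by 8: 2·(2E) − 4·(2E) + 8·(2 + x) = 16, i.e. 16 + 8x − 2·(20 + 3x) = 16.
Collecting terms: 2x − 24 = 16, so 2x = 40, so x = 20.
Then 2E = 20 + 3·20 = 80, so E = 40, V = 2E/4 = 20, F = 2 + 20 = 22.

20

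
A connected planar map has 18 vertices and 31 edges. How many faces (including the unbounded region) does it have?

15

Euler's formula for a connected plane graph: V − E + F = 2, so F = 2 − 18 + 31 = 15.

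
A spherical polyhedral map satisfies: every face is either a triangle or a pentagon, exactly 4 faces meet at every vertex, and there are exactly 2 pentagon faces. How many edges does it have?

Let x be the number of triangles; then F = 2 + x.
Edge–face incidences: 2E = 5·2 + 3·x = 10 + 3x.
Every vertex has degree 4, so 4V = 2E.
Euler: V − E + F = 2 ⇒ (2E)/4 − E + (2 + x) = 2.
Multiply by 8: 2·(2E) − 4·(2E) + 8·(2 + x) = 16, i.e. 16 + 8x − 2·(10 + 3x) = 16.
Collecting terms: 2x − 4 = 16, so 2x = 20, so x = 10.
Then 2E = 10 + 3·10 = 40, so E = 20, V = 2E/4 = 10, F = 2 + 10 = 12.

20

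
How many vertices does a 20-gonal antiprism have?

An antiprism on an n-gon has two n-gon caps and 2n triangles: V = 2·20 = 40, E = 4·20 = 80, F = 2·20 + 2 = 42.
Check: V − E + F = 40 − 80 + 42 = 2.

40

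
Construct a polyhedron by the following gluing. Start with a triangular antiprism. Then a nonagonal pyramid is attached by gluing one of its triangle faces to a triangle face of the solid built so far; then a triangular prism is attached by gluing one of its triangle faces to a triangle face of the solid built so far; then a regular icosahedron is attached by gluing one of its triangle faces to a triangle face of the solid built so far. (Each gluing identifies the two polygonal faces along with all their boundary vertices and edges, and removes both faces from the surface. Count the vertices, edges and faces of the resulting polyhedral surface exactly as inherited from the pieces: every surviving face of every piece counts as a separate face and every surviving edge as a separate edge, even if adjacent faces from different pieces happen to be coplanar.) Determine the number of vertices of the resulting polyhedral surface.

25

A triangular antiprism: V=6, E=12, F=8.
Attach a nonagonal pyramid (V=10, E=18, F=10) along a 3-gon: merge 3 vertices and 3 edges, delete both glued faces → V=13, E=27, F=16.
Attach a triangular prism (V=6, E=9, F=5) along a 3-gon: merge 3 vertices and 3 edges, delete both glued faces → V=16, E=33, F=19.
Attach a regular icosahedron (V=12, E=30, F=20) along a 3-gon: merge 3 vertices and 3 edges, delete both glued faces → V=25, E=60, F=37.
Check: V − E + F = 25 − 60 + 37 = 2.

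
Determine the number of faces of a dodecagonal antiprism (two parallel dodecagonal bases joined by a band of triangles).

26

An antiprism on an n-gon has two n-gon caps and 2n triangles: V = 2·12 = 24, E = 4·12 = 48, F = 2·12 + 2 = 26.
Check: V − E + F = 24 − 48 + 26 = 2.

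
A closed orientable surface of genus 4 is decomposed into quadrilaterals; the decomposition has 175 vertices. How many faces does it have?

χ = 2 − 2·4 = -6, and every face is a square so 4F = 2E.
V − E + F = -6 with E = 4F/2 gives 175 − (4/2 − 1)·F = -6, so F = 181 and E = 362.

181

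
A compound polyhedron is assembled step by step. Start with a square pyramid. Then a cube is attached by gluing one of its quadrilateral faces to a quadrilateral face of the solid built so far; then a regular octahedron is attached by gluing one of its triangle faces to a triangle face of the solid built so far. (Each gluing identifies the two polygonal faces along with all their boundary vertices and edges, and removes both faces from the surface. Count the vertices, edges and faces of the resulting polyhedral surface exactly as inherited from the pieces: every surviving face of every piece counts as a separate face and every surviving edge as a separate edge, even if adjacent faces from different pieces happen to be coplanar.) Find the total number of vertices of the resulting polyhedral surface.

A square pyramid: V=5, E=8, F=5.
Attach a cube (V=8, E=12, F=6) along a 4-gon: merge 4 vertices and 4 edges, delete both glued faces → V=9, E=16, F=9.
Attach a regular octahedron (V=6, E=12, F=8) along a 3-gon: merge 3 vertices and 3 edges, delete both glued faces → V=12, E=25, F=15.
Check: V − E + F = 12 − 25 + 15 = 2.

12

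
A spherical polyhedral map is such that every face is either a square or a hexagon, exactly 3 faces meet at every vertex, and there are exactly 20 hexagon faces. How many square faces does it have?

Let x be the number of squares; then F = 20 + x.
Edge–face incidences: 2E = 6·20 + 4·x = 120 + 4x.
Every vertex has degree 3, so 3V = 2E.
Euler: V − E + F = 2 ⇒ (2E)/3 − E + (20 + x) = 2.
Multiply by 6: 2·(2E) − 3·(2E) + 6·(20 + x) = 12, i.e. 120 + 6x − (120 + 4x) = 12.
Collecting terms: 2x = 12, so x = 6.
Then 2E = 120 + 4·6 = 144, so E = 72, V = 2E/3 = 48, F = 20 + 6 = 26.

6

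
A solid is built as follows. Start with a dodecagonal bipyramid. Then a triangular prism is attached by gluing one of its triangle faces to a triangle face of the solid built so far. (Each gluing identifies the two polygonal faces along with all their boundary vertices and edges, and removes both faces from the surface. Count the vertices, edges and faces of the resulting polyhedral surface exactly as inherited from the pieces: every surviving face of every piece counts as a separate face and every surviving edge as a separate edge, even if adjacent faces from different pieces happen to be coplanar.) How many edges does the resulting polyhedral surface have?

A dodecagonal bipyramid: V=14, E=36, F=24.
Attach a triangular prism (V=6, E=9, F=5) along a 3-gon: merge 3 vertices and 3 edges, delete both glued faces → V=17, E=42, F=27.
Check: V − E + F = 17 − 42 + 27 = 2.

42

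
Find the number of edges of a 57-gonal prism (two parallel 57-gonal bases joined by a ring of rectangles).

171

A prism on an n-gon has two n-gon bases and n rectangular sides: V = 2·57 = 114, E = 3·57 = 171, F = 57 + 2 = 59.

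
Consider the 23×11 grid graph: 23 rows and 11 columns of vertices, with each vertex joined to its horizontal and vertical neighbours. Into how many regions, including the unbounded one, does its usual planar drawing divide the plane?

221

The grid has V = 23·11 = 253 vertices and E = 23·10 + 11·22 = 472 edges.
F = 2 − V + E = 2 − 253 + 472 = 221.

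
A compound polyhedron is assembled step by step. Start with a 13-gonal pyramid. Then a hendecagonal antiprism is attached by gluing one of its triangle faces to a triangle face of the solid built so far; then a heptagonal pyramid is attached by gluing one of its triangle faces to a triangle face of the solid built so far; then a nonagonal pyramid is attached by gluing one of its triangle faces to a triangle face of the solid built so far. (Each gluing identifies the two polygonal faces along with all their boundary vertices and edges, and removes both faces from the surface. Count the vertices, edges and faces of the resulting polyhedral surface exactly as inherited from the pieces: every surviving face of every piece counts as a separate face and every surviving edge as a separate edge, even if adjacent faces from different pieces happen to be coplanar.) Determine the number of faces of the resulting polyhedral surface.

50

A 13-gonal pyramid: V=14, E=26, F=14.
Attach a hendecagonal antiprism (V=22, E=44, F=24) along a 3-gon: merge 3 vertices and 3 edges, delete both glued faces → V=33, E=67, F=36.
Attach a heptagonal pyramid (V=8, E=14, F=8) along a 3-gon: merge 3 vertices and 3 edges, delete both glued faces → V=38, E=78, F=42.
Attach a nonagonal pyramid (V=10, E=18, F=10) along a 3-gon: merge 3 vertices and 3 edges, delete both glued faces → V=45, E=93, F=50.
Check: V − E + F = 45 − 93 + 50 = 2.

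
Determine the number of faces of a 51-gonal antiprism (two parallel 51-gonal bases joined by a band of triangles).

104

An antiprism on an n-gon has two n-gon caps and 2n triangles: V = 2·51 = 102, E = 4·51 = 204, F = 2·51 + 2 = 104.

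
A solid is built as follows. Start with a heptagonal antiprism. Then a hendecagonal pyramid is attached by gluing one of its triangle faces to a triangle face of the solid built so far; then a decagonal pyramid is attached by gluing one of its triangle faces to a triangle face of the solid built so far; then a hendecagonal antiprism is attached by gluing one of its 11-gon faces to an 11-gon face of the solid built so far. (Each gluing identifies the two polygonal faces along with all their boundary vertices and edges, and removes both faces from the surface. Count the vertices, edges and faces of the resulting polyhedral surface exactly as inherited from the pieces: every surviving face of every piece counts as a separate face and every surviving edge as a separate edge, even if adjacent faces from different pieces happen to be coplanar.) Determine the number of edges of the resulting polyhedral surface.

A heptagonal antiprism: V=14, E=28, F=16.
Attach a hendecagonal pyramid (V=12, E=22, F=12) along a 3-gon: merge 3 vertices and 3 edges, delete both glued faces → V=23, E=47, F=26.
Attach a decagonal pyramid (V=11, E=20, F=11) along a 3-gon: merge 3 vertices and 3 edges, delete both glued faces → V=31, E=64, F=35.
Attach a hendecagonal antiprism (V=22, E=44, F=24) along an 11-gon: merge 11 vertices and 11 edges, delete both glued faces → V=42, E=97, F=57.
Check: V − E + F = 42 − 97 + 57 = 2.

97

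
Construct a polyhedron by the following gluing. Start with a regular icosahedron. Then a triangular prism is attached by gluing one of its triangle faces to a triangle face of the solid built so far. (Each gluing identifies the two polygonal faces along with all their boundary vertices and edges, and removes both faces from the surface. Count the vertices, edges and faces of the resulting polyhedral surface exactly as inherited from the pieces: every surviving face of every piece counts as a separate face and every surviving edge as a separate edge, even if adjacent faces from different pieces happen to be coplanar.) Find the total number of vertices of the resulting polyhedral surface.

A regular icosahedron: V=12, E=30, F=20.
Attach a triangular prism (V=6, E=9, F=5) along a 3-gon: merge 3 vertices and 3 edges, delete both glued faces → V=15, E=36, F=23.
Check: V − E + F = 15 − 36 + 23 = 2.

15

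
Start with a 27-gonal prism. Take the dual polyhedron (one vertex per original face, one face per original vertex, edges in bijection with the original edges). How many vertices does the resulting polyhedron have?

The base solid has V = 54, E = 81, F = 29.
The dual swaps V and F and preserves E: V′ = F = 29, E′ = E = 81, F′ = V = 54.

29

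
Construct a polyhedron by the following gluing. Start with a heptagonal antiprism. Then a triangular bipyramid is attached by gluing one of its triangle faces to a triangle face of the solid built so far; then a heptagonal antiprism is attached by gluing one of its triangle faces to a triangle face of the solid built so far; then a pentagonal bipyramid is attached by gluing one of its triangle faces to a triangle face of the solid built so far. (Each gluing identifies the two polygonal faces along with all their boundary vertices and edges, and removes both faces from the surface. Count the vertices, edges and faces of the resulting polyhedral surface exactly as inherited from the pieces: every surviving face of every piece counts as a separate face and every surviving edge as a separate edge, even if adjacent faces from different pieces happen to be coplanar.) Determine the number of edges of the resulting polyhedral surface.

A heptagonal antiprism: V=14, E=28, F=16.
Attach a triangular bipyramid (V=5, E=9, F=6) along a 3-gon: merge 3 vertices and 3 edges, delete both glued faces → V=16, E=34, F=20.
Attach a heptagonal antiprism (V=14, E=28, F=16) along a 3-gon: merge 3 vertices and 3 edges, delete both glued faces → V=27, E=59, F=34.
Attach a pentagonal bipyramid (V=7, E=15, F=10) along a 3-gon: merge 3 vertices and 3 edges, delete both glued faces → V=31, E=71, F=42.
Check: V − E + F = 31 − 71 + 42 = 2.

71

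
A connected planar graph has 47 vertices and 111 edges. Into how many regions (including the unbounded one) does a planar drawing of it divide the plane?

Euler's formula for a connected plane graph: V − E + F = 2, so F = 2 − 47 + 111 = 66.

66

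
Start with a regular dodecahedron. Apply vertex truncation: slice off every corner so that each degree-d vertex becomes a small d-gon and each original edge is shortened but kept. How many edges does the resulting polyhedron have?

90

The base solid has V = 20, E = 30, F = 12.
Truncation replaces each original edge-end by a new vertex, so V′ = 2E = 60.
Each original edge survives, and each old vertex of degree d contributes d new edges; summing degrees gives Σd = 2E, so E′ = E + 2E = 3E = 90.
Each original face survives and each original vertex becomes one new face: F′ = F + V = 32.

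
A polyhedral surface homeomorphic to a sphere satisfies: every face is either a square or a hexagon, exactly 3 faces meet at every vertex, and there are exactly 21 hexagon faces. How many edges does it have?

75

Let x be the number of squares; then F = 21 + x.
Edge–face incidences: 2E = 6·21 + 4·x = 126 + 4x.
Every vertex has degree 3, so 3V = 2E.
Euler: V − E + F = 2 ⇒ (2E)/3 − E + (21 + x) = 2.
Multiply by 6: 2·(2E) − 3·(2E) + 6·(21 + x) = 12, i.e. 126 + 6x − (126 + 4x) = 12.
Collecting terms: 2x = 12, so x = 6.
Then 2E = 126 + 4·6 = 150, so E = 75, V = 2E/3 = 50, F = 21 + 6 = 27.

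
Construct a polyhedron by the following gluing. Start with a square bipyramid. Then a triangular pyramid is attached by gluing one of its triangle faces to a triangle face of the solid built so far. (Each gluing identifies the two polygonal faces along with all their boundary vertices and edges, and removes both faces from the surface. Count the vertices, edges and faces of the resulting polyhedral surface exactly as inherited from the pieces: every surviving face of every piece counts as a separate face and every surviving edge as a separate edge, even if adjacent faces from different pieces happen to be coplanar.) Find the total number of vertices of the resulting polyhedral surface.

7

A square bipyramid: V=6, E=12, F=8.
Attach a triangular pyramid (V=4, E=6, F=4) along a 3-gon: merge 3 vertices and 3 edges, delete both glued faces → V=7, E=15, F=10.
Check: V − E + F = 7 − 15 + 10 = 2.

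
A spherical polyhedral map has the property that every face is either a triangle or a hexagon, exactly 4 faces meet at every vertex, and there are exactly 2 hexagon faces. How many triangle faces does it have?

12

Let x be the number of triangles; then F = 2 + x.
Edge–face incidences: 2E = 6·2 + 3·x = 12 + 3x.
Every vertex has degree 4, so 4V = 2E.
Euler: V − E + F = 2 ⇒ (2E)/4 − E + (2 + x) = 2.
Multiply by 8: 2·(2E) − 4·(2E) + 8·(2 + x) = 16, i.e. 16 + 8x − 2·(12 + 3x) = 16.
Collecting terms: 2x − 8 = 16, so 2x = 24, so x = 12.
Then 2E = 12 + 3·12 = 48, so E = 24, V = 2E/4 = 12, F = 2 + 12 = 14.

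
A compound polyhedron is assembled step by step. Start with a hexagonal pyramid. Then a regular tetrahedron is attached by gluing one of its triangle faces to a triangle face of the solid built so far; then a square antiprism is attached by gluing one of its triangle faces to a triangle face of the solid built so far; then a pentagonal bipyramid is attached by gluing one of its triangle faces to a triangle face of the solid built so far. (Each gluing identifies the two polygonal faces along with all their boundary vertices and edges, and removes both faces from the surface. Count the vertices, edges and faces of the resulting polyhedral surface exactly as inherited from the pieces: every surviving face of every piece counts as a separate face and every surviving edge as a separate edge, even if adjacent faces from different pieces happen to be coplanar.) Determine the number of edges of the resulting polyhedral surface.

40

A hexagonal pyramid: V=7, E=12, F=7.
Attach a regular tetrahedron (V=4, E=6, F=4) along a 3-gon: merge 3 vertices and 3 edges, delete both glued faces → V=8, E=15, F=9.
Attach a square antiprism (V=8, E=16, F=10) along a 3-gon: merge 3 vertices and 3 edges, delete both glued faces → V=13, E=28, F=17.
Attach a pentagonal bipyramid (V=7, E=15, F=10) along a 3-gon: merge 3 vertices and 3 edges, delete both glued faces → V=17, E=40, F=25.
Check: V − E + F = 17 − 40 + 25 = 2.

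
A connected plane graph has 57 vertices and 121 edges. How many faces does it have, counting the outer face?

Euler's formula for a connected plane graph: V − E + F = 2, so F = 2 − 57 + 121 = 66.

66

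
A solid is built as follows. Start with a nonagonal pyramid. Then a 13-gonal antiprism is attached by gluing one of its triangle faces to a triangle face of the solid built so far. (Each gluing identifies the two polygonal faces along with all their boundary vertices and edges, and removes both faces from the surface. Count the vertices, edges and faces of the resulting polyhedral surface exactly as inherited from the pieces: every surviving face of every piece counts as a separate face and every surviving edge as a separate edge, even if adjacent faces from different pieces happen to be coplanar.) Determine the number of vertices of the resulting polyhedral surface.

A nonagonal pyramid: V=10, E=18, F=10.
Attach a 13-gonal antiprism (V=26, E=52, F=28) along a 3-gon: merge 3 vertices and 3 edges, delete both glued faces → V=33, E=67, F=36.
Check: V − E + F = 33 − 67 + 36 = 2.

33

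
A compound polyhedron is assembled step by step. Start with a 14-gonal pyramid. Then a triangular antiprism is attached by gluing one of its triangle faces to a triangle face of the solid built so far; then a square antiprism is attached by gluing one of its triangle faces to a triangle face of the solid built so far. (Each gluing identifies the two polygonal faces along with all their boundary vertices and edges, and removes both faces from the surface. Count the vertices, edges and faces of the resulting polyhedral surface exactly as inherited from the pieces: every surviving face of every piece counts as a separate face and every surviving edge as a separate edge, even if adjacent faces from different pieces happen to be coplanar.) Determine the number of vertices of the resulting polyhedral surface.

23

A 14-gonal pyramid: V=15, E=28, F=15.
Attach a triangular antiprism (V=6, E=12, F=8) along a 3-gon: merge 3 vertices and 3 edges, delete both glued faces → V=18, E=37, F=21.
Attach a square antiprism (V=8, E=16, F=10) along a 3-gon: merge 3 vertices and 3 edges, delete both glued faces → V=23, E=50, F=29.
Check: V − E + F = 23 − 50 + 29 = 2.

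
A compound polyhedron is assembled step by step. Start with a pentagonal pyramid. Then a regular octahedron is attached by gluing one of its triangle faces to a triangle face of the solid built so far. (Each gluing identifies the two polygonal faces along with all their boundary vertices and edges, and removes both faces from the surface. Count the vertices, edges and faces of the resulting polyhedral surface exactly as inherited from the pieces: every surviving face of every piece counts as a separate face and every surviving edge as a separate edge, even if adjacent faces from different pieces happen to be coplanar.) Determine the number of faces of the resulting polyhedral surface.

12

A pentagonal pyramid: V=6, E=10, F=6.
Attach a regular octahedron (V=6, E=12, F=8) along a 3-gon: merge 3 vertices and 3 edges, delete both glued faces → V=9, E=19, F=12.
Check: V − E + F = 9 − 19 + 12 = 2.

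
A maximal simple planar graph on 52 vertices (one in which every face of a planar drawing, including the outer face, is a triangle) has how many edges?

150

In a plane triangulation 3F = 2E and V − E + F = 2, so E = 3V − 6 = 3·52 − 6 = 150.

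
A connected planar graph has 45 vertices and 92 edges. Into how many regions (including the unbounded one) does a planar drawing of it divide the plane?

Euler's formula for a connected plane graph: V − E + F = 2, so F = 2 − 45 + 92 = 49.

49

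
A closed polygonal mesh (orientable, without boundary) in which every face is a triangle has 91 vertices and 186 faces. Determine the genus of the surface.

2

Every face is a triangle, so 2E = 3·186 = 558, giving E = 279.
χ = V − E + F = 91 − 279 + 186 = -2.
For a closed orientable surface χ = 2 − 2g, so g = (2 − (-2))/2 = 2.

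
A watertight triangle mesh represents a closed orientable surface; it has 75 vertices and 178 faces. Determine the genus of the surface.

Every face is a triangle, so 2E = 3·178 = 534, giving E = 267.
χ = V − E + F = 75 − 267 + 178 = -14.
For a closed orientable surface χ = 2 − 2g, so g = (2 − (-14))/2 = 8.

8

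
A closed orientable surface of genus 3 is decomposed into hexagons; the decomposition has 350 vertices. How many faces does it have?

177

χ = 2 − 2·3 = -4, and every face is a hexagon so 6F = 2E.
V − E + F = -4 with E = 6F/2 gives 350 − (6/2 − 1)·F = -4, so F = 177 and E = 531.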